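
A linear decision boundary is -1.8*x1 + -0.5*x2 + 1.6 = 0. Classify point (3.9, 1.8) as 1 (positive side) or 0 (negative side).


Compute -1.8 * 3.9 + -0.5 * 1.8 + 1.6
= -7.02 + -0.9 + 1.6
= -6.32
Since -6.32 < 0, the point is on the negative side.

0


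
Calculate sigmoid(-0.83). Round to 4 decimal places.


sigmoid(z) = 1 / (1 + exp(-z))
exp(-(-0.83)) = exp(0.83) = 2.2933
1 + 2.2933 = 3.2933
1 / 3.2933 = 0.3036

0.3036


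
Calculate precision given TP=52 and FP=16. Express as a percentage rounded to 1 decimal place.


Precision = TP / (TP + FP) * 100
= 52 / (52 + 16)
= 52 / 68
= 0.7647
= 76.5%

76.5


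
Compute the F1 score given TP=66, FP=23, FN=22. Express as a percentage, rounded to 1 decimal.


Precision = TP / (TP + FP) = 66 / 89 = 0.7416
Recall = TP / (TP + FN) = 66 / 88 = 0.75
F1 = 2 * P * R / (P + R)
= 2 * 0.7416 * 0.75 / (0.7416 + 0.75)
= 1.1124 / 1.4916
= 0.7458
As percentage: 74.6%

74.6


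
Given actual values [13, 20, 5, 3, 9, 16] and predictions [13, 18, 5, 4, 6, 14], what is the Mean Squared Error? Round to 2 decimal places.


Differences: [0, 2, 0, -1, 3, 2]
Squared errors: [0, 4, 0, 1, 9, 4]
Sum of squared errors = 18
MSE = 18 / 6 = 3.00

3.00


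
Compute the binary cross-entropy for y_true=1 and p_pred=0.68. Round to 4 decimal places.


For y=1: Loss = -log(p)
= -log(0.68)
= -(-0.3857)
= 0.3857

0.3857


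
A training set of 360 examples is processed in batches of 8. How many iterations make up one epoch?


Iterations per epoch = dataset_size / batch_size
= 360 / 8
= 45

45


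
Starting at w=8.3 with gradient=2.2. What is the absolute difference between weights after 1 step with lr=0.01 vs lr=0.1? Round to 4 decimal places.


With lr=0.01: w_new = 8.3 - 0.01 * 2.2 = 8.278
With lr=0.1: w_new = 8.3 - 0.1 * 2.2 = 8.08
Absolute difference = |8.278 - 8.08|
= 0.1980

0.1980


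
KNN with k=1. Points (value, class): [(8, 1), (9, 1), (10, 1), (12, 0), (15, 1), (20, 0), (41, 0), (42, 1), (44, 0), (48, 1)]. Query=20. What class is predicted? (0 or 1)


Distances from query 20:
Point 20 (class 0): distance = 0
K=1 nearest neighbors: classes = [0]
Votes for class 1: 0 / 1
Majority vote => class 0

0


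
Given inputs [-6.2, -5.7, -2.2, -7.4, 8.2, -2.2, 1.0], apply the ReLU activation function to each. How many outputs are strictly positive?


ReLU(x) = max(0, x) for each element:
ReLU(-6.2) = 0
ReLU(-5.7) = 0
ReLU(-2.2) = 0
ReLU(-7.4) = 0
ReLU(8.2) = 8.2
ReLU(-2.2) = 0
ReLU(1.0) = 1.0
Active neurons (>0): 2

2


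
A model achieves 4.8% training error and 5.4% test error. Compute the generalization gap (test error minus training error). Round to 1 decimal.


Generalization gap = test_error - train_error
= 5.4 - 4.8
= 0.6%
A small gap suggests good generalization.

0.6


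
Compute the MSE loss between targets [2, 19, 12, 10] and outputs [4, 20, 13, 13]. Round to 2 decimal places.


Differences: [-2, -1, -1, -3]
Squared errors: [4, 1, 1, 9]
Sum of squared errors = 15
MSE = 15 / 4 = 3.75

3.75


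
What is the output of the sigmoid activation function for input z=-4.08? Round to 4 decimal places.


sigmoid(z) = 1 / (1 + exp(-z))
exp(-(-4.08)) = exp(4.08) = 59.1455
1 + 59.1455 = 60.1455
1 / 60.1455 = 0.0166

0.0166


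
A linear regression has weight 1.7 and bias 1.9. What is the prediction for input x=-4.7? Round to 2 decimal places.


y = 1.7 * -4.7 + (1.9)
= -7.99 + (1.9)
= -6.09

-6.09


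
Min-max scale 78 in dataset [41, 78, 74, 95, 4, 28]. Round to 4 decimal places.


Min = 4, Max = 95
Range = 95 - 4 = 91
Scaled = (x - min) / (max - min)
= (78 - 4) / 91
= 74 / 91
= 0.8132

0.8132


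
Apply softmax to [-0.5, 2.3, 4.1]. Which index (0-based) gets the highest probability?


Softmax is a monotonic transformation, so it preserves the argmax.
We need to find the index of the maximum logit.
Index 0: -0.5
Index 1: 2.3
Index 2: 4.1
Maximum logit = 4.1 at index 2

2


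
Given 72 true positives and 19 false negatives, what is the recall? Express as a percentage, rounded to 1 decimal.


Recall = TP / (TP + FN) * 100
= 72 / (72 + 19)
= 72 / 91
= 0.7912
= 79.1%

79.1


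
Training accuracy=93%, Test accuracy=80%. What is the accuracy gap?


Gap = train_accuracy - test_accuracy
= 93 - 80
= 13%
This gap suggests the model is overfitting.

13


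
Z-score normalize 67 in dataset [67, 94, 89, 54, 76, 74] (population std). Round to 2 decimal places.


Mean = (67 + 94 + 89 + 54 + 76 + 74) / 6 = 75.6667
Variance = sum((x_i - mean)^2) / n = 176.8889
Std = sqrt(176.8889) = 13.3
Z = (x - mean) / std
= (67 - 75.6667) / 13.3
= -8.6667 / 13.3
= -0.65

-0.65


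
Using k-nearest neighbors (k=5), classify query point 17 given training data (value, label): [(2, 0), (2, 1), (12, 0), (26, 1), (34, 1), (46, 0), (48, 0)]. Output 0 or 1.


Distances from query 17:
Point 12 (class 0): distance = 5
Point 26 (class 1): distance = 9
Point 2 (class 0): distance = 15
Point 2 (class 1): distance = 15
Point 34 (class 1): distance = 17
K=5 nearest neighbors: classes = [0, 1, 0, 1, 1]
Votes for class 1: 3 / 5
Majority vote => class 1

1


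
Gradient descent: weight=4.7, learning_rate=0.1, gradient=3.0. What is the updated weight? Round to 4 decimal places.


w_new = w_old - lr * gradient
= 4.7 - 0.1 * 3.0
= 4.7 - (0.3)
= 4.4000

4.4000


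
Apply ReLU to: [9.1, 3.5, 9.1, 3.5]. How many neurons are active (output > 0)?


ReLU(x) = max(0, x) for each element:
ReLU(9.1) = 9.1
ReLU(3.5) = 3.5
ReLU(9.1) = 9.1
ReLU(3.5) = 3.5
Active neurons (>0): 4

4


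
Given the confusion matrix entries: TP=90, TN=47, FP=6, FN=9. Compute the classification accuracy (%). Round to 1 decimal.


Accuracy = (TP + TN) / (TP + TN + FP + FN) * 100
= (90 + 47) / (90 + 47 + 6 + 9)
= 137 / 152
= 0.9013
= 90.1%

90.1


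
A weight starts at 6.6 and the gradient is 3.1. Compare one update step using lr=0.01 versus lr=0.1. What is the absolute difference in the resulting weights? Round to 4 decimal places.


With lr=0.01: w_new = 6.6 - 0.01 * 3.1 = 6.569
With lr=0.1: w_new = 6.6 - 0.1 * 3.1 = 6.29
Absolute difference = |6.569 - 6.29|
= 0.2790

0.2790


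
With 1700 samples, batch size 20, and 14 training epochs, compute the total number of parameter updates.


Iterations per epoch = 1700 / 20 = 85
Total updates = iterations_per_epoch * epochs
= 85 * 14
= 1190

1190


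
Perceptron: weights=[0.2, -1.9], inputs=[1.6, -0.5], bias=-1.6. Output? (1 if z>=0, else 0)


z = w . x + b
= 0.2*1.6 + -1.9*-0.5 + -1.6
= 0.32 + 0.95 + -1.6
= 1.27 + -1.6
= -0.33
Since z = -0.33 < 0, output = 0

0


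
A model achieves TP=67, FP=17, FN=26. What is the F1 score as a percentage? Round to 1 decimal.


Precision = TP / (TP + FP) = 67 / 84 = 0.7976
Recall = TP / (TP + FN) = 67 / 93 = 0.7204
F1 = 2 * P * R / (P + R)
= 2 * 0.7976 * 0.7204 / (0.7976 + 0.7204)
= 1.1493 / 1.518
= 0.7571
As percentage: 75.7%

75.7


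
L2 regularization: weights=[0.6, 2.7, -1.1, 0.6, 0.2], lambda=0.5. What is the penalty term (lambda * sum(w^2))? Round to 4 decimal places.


Squaring each weight:
0.6^2 = 0.36
2.7^2 = 7.29
(-1.1)^2 = 1.21
0.6^2 = 0.36
0.2^2 = 0.04
Sum of squares = 9.26
Penalty = 0.5 * 9.26 = 4.6300

4.6300


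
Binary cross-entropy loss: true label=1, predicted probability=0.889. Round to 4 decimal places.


For y=1: Loss = -log(p)
= -log(0.889)
= -(-0.1177)
= 0.1177

0.1177


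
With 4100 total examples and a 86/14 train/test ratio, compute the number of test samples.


Train samples = 4100 * 86% = 3526
Test samples = 4100 - 3526
= 574

574


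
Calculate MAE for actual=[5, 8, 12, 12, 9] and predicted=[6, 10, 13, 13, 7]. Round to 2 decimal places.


Absolute errors: [1, 2, 1, 1, 2]
Sum of absolute errors = 7
MAE = 7 / 5 = 1.40

1.40


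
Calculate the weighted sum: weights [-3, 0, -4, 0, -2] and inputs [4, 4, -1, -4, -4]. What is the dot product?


Element-wise products:
-3 * 4 = -12
0 * 4 = 0
-4 * -1 = 4
0 * -4 = 0
-2 * -4 = 8
Sum = -12 + 0 + 4 + 0 + 8
= 0

0


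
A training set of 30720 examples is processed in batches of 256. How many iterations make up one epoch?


Iterations per epoch = dataset_size / batch_size
= 30720 / 256
= 120

120


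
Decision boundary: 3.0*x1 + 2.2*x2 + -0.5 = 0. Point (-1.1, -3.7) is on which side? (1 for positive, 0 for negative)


Compute 3.0 * -1.1 + 2.2 * -3.7 + -0.5
= -3.3 + -8.14 + -0.5
= -11.94
Since -11.94 < 0, the point is on the negative side.

0


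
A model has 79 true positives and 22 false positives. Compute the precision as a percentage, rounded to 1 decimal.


Precision = TP / (TP + FP) * 100
= 79 / (79 + 22)
= 79 / 101
= 0.7822
= 78.2%

78.2


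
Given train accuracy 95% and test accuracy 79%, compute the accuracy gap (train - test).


Gap = train_accuracy - test_accuracy
= 95 - 79
= 16%
This gap suggests the model is overfitting.

16


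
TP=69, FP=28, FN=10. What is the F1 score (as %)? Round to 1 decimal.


Precision = TP / (TP + FP) = 69 / 97 = 0.7113
Recall = TP / (TP + FN) = 69 / 79 = 0.8734
F1 = 2 * P * R / (P + R)
= 2 * 0.7113 * 0.8734 / (0.7113 + 0.8734)
= 1.2426 / 1.5848
= 0.7841
As percentage: 78.4%

78.4


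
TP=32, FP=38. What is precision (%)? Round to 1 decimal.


Precision = TP / (TP + FP) * 100
= 32 / (32 + 38)
= 32 / 70
= 0.4571
= 45.7%

45.7


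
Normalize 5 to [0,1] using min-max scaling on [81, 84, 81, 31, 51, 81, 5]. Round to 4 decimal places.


Min = 5, Max = 84
Range = 84 - 5 = 79
Scaled = (x - min) / (max - min)
= (5 - 5) / 79
= 0 / 79
= 0.0000

0.0000


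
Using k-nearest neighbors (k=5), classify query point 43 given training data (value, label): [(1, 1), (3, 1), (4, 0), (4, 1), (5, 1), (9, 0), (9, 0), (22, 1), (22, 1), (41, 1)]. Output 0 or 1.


Distances from query 43:
Point 41 (class 1): distance = 2
Point 22 (class 1): distance = 21
Point 22 (class 1): distance = 21
Point 9 (class 0): distance = 34
Point 9 (class 0): distance = 34
K=5 nearest neighbors: classes = [1, 1, 1, 0, 0]
Votes for class 1: 3 / 5
Majority vote => class 1

1


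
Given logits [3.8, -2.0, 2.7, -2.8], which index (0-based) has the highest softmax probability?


Softmax is a monotonic transformation, so it preserves the argmax.
We need to find the index of the maximum logit.
Index 0: 3.8
Index 1: -2.0
Index 2: 2.7
Index 3: -2.8
Maximum logit = 3.8 at index 0

0


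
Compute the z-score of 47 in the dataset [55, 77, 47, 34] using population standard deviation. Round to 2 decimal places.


Mean = (55 + 77 + 47 + 34) / 4 = 53.25
Variance = sum((x_i - mean)^2) / n = 244.1875
Std = sqrt(244.1875) = 15.6265
Z = (x - mean) / std
= (47 - 53.25) / 15.6265
= -6.25 / 15.6265
= -0.40

-0.40


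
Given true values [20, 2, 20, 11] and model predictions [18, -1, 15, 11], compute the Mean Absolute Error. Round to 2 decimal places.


Absolute errors: [2, 3, 5, 0]
Sum of absolute errors = 10
MAE = 10 / 4 = 2.50

2.50


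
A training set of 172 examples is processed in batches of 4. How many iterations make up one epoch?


Iterations per epoch = dataset_size / batch_size
= 172 / 4
= 43

43


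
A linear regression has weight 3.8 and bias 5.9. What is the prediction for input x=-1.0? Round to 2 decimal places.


y = 3.8 * -1.0 + (5.9)
= -3.8 + (5.9)
= 2.10

2.10


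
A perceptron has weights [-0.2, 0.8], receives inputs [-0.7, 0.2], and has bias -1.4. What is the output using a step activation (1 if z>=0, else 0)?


z = w . x + b
= -0.2*-0.7 + 0.8*0.2 + -1.4
= 0.14 + 0.16 + -1.4
= 0.3 + -1.4
= -1.1
Since z = -1.1 < 0, output = 0

0


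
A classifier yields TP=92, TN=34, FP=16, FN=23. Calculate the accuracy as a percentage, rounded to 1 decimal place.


Accuracy = (TP + TN) / (TP + TN + FP + FN) * 100
= (92 + 34) / (92 + 34 + 16 + 23)
= 126 / 165
= 0.7636
= 76.4%

76.4


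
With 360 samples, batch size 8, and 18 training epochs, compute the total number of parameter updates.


Iterations per epoch = 360 / 8 = 45
Total updates = iterations_per_epoch * epochs
= 45 * 18
= 810

810


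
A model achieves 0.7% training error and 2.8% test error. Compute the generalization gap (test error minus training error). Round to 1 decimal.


Generalization gap = test_error - train_error
= 2.8 - 0.7
= 2.1%
A moderate gap.

2.1


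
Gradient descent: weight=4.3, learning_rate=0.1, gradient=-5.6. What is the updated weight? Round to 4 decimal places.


w_new = w_old - lr * gradient
= 4.3 - 0.1 * -5.6
= 4.3 - (-0.56)
= 4.8600

4.8600


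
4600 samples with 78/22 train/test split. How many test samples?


Train samples = 4600 * 78% = 3588
Test samples = 4600 - 3588
= 1012

1012


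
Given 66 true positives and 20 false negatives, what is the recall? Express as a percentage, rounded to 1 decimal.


Recall = TP / (TP + FN) * 100
= 66 / (66 + 20)
= 66 / 86
= 0.7674
= 76.7%

76.7


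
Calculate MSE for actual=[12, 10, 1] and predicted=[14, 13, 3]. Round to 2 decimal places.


Differences: [-2, -3, -2]
Squared errors: [4, 9, 4]
Sum of squared errors = 17
MSE = 17 / 3 = 5.67

5.67


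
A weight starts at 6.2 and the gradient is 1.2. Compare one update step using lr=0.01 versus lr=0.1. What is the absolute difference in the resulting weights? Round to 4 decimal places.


With lr=0.01: w_new = 6.2 - 0.01 * 1.2 = 6.188
With lr=0.1: w_new = 6.2 - 0.1 * 1.2 = 6.08
Absolute difference = |6.188 - 6.08|
= 0.1080

0.1080


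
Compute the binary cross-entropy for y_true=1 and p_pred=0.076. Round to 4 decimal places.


For y=1: Loss = -log(p)
= -log(0.076)
= -(-2.577)
= 2.5770

2.5770


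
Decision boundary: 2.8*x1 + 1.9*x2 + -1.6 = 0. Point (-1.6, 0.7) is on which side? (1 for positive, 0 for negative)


Compute 2.8 * -1.6 + 1.9 * 0.7 + -1.6
= -4.48 + 1.33 + -1.6
= -4.75
Since -4.75 < 0, the point is on the negative side.

0


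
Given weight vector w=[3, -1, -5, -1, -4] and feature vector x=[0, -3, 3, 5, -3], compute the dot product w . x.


Element-wise products:
3 * 0 = 0
-1 * -3 = 3
-5 * 3 = -15
-1 * 5 = -5
-4 * -3 = 12
Sum = 0 + 3 + -15 + -5 + 12
= -5

-5


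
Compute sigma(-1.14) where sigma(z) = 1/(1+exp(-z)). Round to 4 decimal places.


sigmoid(z) = 1 / (1 + exp(-z))
exp(-(-1.14)) = exp(1.14) = 3.1268
1 + 3.1268 = 4.1268
1 / 4.1268 = 0.2423

0.2423


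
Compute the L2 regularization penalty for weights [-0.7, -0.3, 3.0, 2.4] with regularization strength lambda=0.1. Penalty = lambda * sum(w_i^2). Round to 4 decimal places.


Squaring each weight:
(-0.7)^2 = 0.49
(-0.3)^2 = 0.09
3.0^2 = 9.0
2.4^2 = 5.76
Sum of squares = 15.34
Penalty = 0.1 * 15.34 = 1.5340

1.5340


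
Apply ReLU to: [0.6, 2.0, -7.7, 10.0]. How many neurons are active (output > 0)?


ReLU(x) = max(0, x) for each element:
ReLU(0.6) = 0.6
ReLU(2.0) = 2.0
ReLU(-7.7) = 0
ReLU(10.0) = 10.0
Active neurons (>0): 3

3


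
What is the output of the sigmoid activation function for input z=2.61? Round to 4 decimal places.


sigmoid(z) = 1 / (1 + exp(-z))
exp(-(2.61)) = exp(-2.61) = 0.0735
1 + 0.0735 = 1.0735
1 / 1.0735 = 0.9315

0.9315


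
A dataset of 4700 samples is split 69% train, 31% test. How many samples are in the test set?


Train samples = 4700 * 69% = 3243
Test samples = 4700 - 3243
= 1457

1457


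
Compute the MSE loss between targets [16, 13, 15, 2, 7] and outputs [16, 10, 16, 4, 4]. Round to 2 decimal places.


Differences: [0, 3, -1, -2, 3]
Squared errors: [0, 9, 1, 4, 9]
Sum of squared errors = 23
MSE = 23 / 5 = 4.60

4.60


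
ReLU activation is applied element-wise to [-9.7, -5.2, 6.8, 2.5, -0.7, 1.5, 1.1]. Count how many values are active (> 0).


ReLU(x) = max(0, x) for each element:
ReLU(-9.7) = 0
ReLU(-5.2) = 0
ReLU(6.8) = 6.8
ReLU(2.5) = 2.5
ReLU(-0.7) = 0
ReLU(1.5) = 1.5
ReLU(1.1) = 1.1
Active neurons (>0): 4

4


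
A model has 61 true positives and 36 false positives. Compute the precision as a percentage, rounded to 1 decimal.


Precision = TP / (TP + FP) * 100
= 61 / (61 + 36)
= 61 / 97
= 0.6289
= 62.9%

62.9


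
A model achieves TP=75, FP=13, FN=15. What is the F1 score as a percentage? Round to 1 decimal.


Precision = TP / (TP + FP) = 75 / 88 = 0.8523
Recall = TP / (TP + FN) = 75 / 90 = 0.8333
F1 = 2 * P * R / (P + R)
= 2 * 0.8523 * 0.8333 / (0.8523 + 0.8333)
= 1.4205 / 1.6856
= 0.8427
As percentage: 84.3%

84.3


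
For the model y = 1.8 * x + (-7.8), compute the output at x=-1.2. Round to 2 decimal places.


y = 1.8 * -1.2 + (-7.8)
= -2.16 + (-7.8)
= -9.96

-9.96


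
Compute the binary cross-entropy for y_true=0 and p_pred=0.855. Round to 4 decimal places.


For y=0: Loss = -log(1-p)
= -log(1 - 0.855)
= -log(0.145)
= -(-1.931)
= 1.9310

1.9310


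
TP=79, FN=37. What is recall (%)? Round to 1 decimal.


Recall = TP / (TP + FN) * 100
= 79 / (79 + 37)
= 79 / 116
= 0.681
= 68.1%

68.1


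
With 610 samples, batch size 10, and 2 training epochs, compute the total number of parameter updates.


Iterations per epoch = 610 / 10 = 61
Total updates = iterations_per_epoch * epochs
= 61 * 2
= 122

122


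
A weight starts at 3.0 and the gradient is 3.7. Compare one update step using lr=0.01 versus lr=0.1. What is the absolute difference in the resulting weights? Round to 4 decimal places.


With lr=0.01: w_new = 3.0 - 0.01 * 3.7 = 2.963
With lr=0.1: w_new = 3.0 - 0.1 * 3.7 = 2.63
Absolute difference = |2.963 - 2.63|
= 0.3330

0.3330


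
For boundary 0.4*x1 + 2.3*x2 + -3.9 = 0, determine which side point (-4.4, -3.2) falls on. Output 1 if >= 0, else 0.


Compute 0.4 * -4.4 + 2.3 * -3.2 + -3.9
= -1.76 + -7.36 + -3.9
= -13.02
Since -13.02 < 0, the point is on the negative side.

0


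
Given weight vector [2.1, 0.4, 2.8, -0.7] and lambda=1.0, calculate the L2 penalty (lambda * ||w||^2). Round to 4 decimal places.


Squaring each weight:
2.1^2 = 4.41
0.4^2 = 0.16
2.8^2 = 7.84
(-0.7)^2 = 0.49
Sum of squares = 12.9
Penalty = 1.0 * 12.9 = 12.9000

12.9000


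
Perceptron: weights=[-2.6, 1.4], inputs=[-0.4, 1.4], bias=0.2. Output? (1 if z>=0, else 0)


z = w . x + b
= -2.6*-0.4 + 1.4*1.4 + 0.2
= 1.04 + 1.96 + 0.2
= 3.0 + 0.2
= 3.2
Since z = 3.2 >= 0, output = 1

1


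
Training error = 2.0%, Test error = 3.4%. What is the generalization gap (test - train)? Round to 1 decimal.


Generalization gap = test_error - train_error
= 3.4 - 2.0
= 1.4%
A small gap suggests good generalization.

1.4


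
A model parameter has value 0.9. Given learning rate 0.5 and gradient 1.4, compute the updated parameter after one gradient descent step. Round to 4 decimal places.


w_new = w_old - lr * gradient
= 0.9 - 0.5 * 1.4
= 0.9 - (0.7)
= 0.2000

0.2000


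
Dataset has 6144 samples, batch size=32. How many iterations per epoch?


Iterations per epoch = dataset_size / batch_size
= 6144 / 32
= 192

192


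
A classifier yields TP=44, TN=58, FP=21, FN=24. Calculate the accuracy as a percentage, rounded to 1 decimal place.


Accuracy = (TP + TN) / (TP + TN + FP + FN) * 100
= (44 + 58) / (44 + 58 + 21 + 24)
= 102 / 147
= 0.6939
= 69.4%

69.4


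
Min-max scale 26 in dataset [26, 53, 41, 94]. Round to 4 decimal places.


Min = 26, Max = 94
Range = 94 - 26 = 68
Scaled = (x - min) / (max - min)
= (26 - 26) / 68
= 0 / 68
= 0.0000

0.0000


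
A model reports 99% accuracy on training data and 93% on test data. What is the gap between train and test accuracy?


Gap = train_accuracy - test_accuracy
= 99 - 93
= 6%
This moderate gap may indicate mild overfitting.

6


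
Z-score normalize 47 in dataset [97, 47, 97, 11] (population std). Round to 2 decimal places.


Mean = (97 + 47 + 97 + 11) / 4 = 63.0
Variance = sum((x_i - mean)^2) / n = 1318.0
Std = sqrt(1318.0) = 36.3043
Z = (x - mean) / std
= (47 - 63.0) / 36.3043
= -16.0 / 36.3043
= -0.44

-0.44


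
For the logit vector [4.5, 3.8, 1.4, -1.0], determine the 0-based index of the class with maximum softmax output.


Softmax is a monotonic transformation, so it preserves the argmax.
We need to find the index of the maximum logit.
Index 0: 4.5
Index 1: 3.8
Index 2: 1.4
Index 3: -1.0
Maximum logit = 4.5 at index 0

0


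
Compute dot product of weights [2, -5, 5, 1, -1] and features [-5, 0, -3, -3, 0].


Element-wise products:
2 * -5 = -10
-5 * 0 = 0
5 * -3 = -15
1 * -3 = -3
-1 * 0 = 0
Sum = -10 + 0 + -15 + -3 + 0
= -28

-28


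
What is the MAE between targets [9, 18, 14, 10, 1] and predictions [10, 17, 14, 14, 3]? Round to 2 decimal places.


Absolute errors: [1, 1, 0, 4, 2]
Sum of absolute errors = 8
MAE = 8 / 5 = 1.60

1.60


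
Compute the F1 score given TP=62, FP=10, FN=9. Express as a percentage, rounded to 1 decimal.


Precision = TP / (TP + FP) = 62 / 72 = 0.8611
Recall = TP / (TP + FN) = 62 / 71 = 0.8732
F1 = 2 * P * R / (P + R)
= 2 * 0.8611 * 0.8732 / (0.8611 + 0.8732)
= 1.5039 / 1.7344
= 0.8671
As percentage: 86.7%

86.7


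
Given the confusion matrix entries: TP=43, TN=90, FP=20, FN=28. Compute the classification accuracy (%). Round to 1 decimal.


Accuracy = (TP + TN) / (TP + TN + FP + FN) * 100
= (43 + 90) / (43 + 90 + 20 + 28)
= 133 / 181
= 0.7348
= 73.5%

73.5


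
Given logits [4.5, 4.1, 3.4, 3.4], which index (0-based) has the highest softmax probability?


Softmax is a monotonic transformation, so it preserves the argmax.
We need to find the index of the maximum logit.
Index 0: 4.5
Index 1: 4.1
Index 2: 3.4
Index 3: 3.4
Maximum logit = 4.5 at index 0

0


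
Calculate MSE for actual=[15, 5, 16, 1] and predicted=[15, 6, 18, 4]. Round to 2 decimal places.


Differences: [0, -1, -2, -3]
Squared errors: [0, 1, 4, 9]
Sum of squared errors = 14
MSE = 14 / 4 = 3.50

3.50


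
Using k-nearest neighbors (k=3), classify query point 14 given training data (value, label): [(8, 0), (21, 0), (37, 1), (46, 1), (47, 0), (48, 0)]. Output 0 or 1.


Distances from query 14:
Point 8 (class 0): distance = 6
Point 21 (class 0): distance = 7
Point 37 (class 1): distance = 23
K=3 nearest neighbors: classes = [0, 0, 1]
Votes for class 1: 1 / 3
Majority vote => class 0

0


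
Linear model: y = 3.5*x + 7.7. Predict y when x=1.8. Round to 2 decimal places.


y = 3.5 * 1.8 + (7.7)
= 6.3 + (7.7)
= 14.00

14.00


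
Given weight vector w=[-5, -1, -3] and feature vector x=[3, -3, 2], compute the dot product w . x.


Element-wise products:
-5 * 3 = -15
-1 * -3 = 3
-3 * 2 = -6
Sum = -15 + 3 + -6
= -18

-18


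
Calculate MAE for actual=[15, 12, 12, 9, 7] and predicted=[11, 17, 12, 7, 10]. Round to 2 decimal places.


Absolute errors: [4, 5, 0, 2, 3]
Sum of absolute errors = 14
MAE = 14 / 5 = 2.80

2.80


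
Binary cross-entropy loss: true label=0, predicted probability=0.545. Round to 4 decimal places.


For y=0: Loss = -log(1-p)
= -log(1 - 0.545)
= -log(0.455)
= -(-0.7875)
= 0.7875

0.7875


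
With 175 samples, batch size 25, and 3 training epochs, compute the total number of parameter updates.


Iterations per epoch = 175 / 25 = 7
Total updates = iterations_per_epoch * epochs
= 7 * 3
= 21

21


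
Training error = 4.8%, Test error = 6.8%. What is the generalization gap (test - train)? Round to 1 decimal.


Generalization gap = test_error - train_error
= 6.8 - 4.8
= 2.0%
A moderate gap.

2.0


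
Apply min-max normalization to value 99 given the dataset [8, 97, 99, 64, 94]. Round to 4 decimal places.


Min = 8, Max = 99
Range = 99 - 8 = 91
Scaled = (x - min) / (max - min)
= (99 - 8) / 91
= 91 / 91
= 1.0000

1.0000


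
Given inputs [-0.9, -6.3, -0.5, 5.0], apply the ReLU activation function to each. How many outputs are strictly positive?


ReLU(x) = max(0, x) for each element:
ReLU(-0.9) = 0
ReLU(-6.3) = 0
ReLU(-0.5) = 0
ReLU(5.0) = 5.0
Active neurons (>0): 1

1


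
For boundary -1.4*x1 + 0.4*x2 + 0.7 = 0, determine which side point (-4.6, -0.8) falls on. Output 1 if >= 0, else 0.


Compute -1.4 * -4.6 + 0.4 * -0.8 + 0.7
= 6.44 + -0.32 + 0.7
= 6.82
Since 6.82 >= 0, the point is on the positive side.

1


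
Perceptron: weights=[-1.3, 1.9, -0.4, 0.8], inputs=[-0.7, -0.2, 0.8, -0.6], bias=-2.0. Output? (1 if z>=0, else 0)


z = w . x + b
= -1.3*-0.7 + 1.9*-0.2 + -0.4*0.8 + 0.8*-0.6 + -2.0
= 0.91 + -0.38 + -0.32 + -0.48 + -2.0
= -0.27 + -2.0
= -2.27
Since z = -2.27 < 0, output = 0

0


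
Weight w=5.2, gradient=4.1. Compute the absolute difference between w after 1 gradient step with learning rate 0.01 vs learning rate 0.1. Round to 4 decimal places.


With lr=0.01: w_new = 5.2 - 0.01 * 4.1 = 5.159
With lr=0.1: w_new = 5.2 - 0.1 * 4.1 = 4.79
Absolute difference = |5.159 - 4.79|
= 0.3690

0.3690


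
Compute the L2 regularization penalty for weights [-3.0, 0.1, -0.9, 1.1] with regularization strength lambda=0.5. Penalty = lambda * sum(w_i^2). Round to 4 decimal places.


Squaring each weight:
(-3.0)^2 = 9.0
0.1^2 = 0.01
(-0.9)^2 = 0.81
1.1^2 = 1.21
Sum of squares = 11.03
Penalty = 0.5 * 11.03 = 5.5150

5.5150


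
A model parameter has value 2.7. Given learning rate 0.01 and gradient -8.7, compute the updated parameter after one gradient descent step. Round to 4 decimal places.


w_new = w_old - lr * gradient
= 2.7 - 0.01 * -8.7
= 2.7 - (-0.087)
= 2.7870

2.7870


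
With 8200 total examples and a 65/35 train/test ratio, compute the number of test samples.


Train samples = 8200 * 65% = 5330
Test samples = 8200 - 5330
= 2870

2870


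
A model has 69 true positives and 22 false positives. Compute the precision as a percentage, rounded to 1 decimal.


Precision = TP / (TP + FP) * 100
= 69 / (69 + 22)
= 69 / 91
= 0.7582
= 75.8%

75.8


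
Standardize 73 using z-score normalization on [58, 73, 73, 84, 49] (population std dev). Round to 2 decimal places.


Mean = (58 + 73 + 73 + 84 + 49) / 5 = 67.4
Variance = sum((x_i - mean)^2) / n = 153.04
Std = sqrt(153.04) = 12.3709
Z = (x - mean) / std
= (73 - 67.4) / 12.3709
= 5.6 / 12.3709
= 0.45

0.45


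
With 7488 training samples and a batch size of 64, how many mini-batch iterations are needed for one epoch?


Iterations per epoch = dataset_size / batch_size
= 7488 / 64
= 117

117


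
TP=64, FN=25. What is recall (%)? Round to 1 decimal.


Recall = TP / (TP + FN) * 100
= 64 / (64 + 25)
= 64 / 89
= 0.7191
= 71.9%

71.9


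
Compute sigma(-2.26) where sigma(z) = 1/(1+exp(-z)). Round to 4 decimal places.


sigmoid(z) = 1 / (1 + exp(-z))
exp(-(-2.26)) = exp(2.26) = 9.5831
1 + 9.5831 = 10.5831
1 / 10.5831 = 0.0945

0.0945


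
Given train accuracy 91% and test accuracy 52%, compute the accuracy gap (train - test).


Gap = train_accuracy - test_accuracy
= 91 - 52
= 39%
This large gap strongly indicates overfitting.

39


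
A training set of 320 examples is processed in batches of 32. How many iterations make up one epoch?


Iterations per epoch = dataset_size / batch_size
= 320 / 32
= 10

10


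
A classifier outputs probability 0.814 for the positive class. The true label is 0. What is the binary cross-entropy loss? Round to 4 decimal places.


For y=0: Loss = -log(1-p)
= -log(1 - 0.814)
= -log(0.186)
= -(-1.682)
= 1.6820

1.6820


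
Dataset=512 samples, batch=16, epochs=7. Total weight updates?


Iterations per epoch = 512 / 16 = 32
Total updates = iterations_per_epoch * epochs
= 32 * 7
= 224

224


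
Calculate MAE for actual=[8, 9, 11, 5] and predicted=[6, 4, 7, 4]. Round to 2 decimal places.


Absolute errors: [2, 5, 4, 1]
Sum of absolute errors = 12
MAE = 12 / 4 = 3.00

3.00


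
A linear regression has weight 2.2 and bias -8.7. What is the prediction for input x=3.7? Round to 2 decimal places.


y = 2.2 * 3.7 + (-8.7)
= 8.14 + (-8.7)
= -0.56

-0.56


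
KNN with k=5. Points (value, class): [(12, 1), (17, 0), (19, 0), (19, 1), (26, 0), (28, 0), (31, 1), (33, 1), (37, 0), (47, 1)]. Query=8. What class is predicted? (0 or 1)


Distances from query 8:
Point 12 (class 1): distance = 4
Point 17 (class 0): distance = 9
Point 19 (class 0): distance = 11
Point 19 (class 1): distance = 11
Point 26 (class 0): distance = 18
K=5 nearest neighbors: classes = [1, 0, 0, 1, 0]
Votes for class 1: 2 / 5
Majority vote => class 0

0


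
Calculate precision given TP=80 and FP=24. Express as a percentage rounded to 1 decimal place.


Precision = TP / (TP + FP) * 100
= 80 / (80 + 24)
= 80 / 104
= 0.7692
= 76.9%

76.9


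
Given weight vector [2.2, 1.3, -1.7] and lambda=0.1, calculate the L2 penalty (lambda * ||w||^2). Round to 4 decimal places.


Squaring each weight:
2.2^2 = 4.84
1.3^2 = 1.69
(-1.7)^2 = 2.89
Sum of squares = 9.42
Penalty = 0.1 * 9.42 = 0.9420

0.9420


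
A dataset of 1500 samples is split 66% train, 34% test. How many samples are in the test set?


Train samples = 1500 * 66% = 990
Test samples = 1500 - 990
= 510

510


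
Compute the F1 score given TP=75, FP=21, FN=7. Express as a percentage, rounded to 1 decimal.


Precision = TP / (TP + FP) = 75 / 96 = 0.7812
Recall = TP / (TP + FN) = 75 / 82 = 0.9146
F1 = 2 * P * R / (P + R)
= 2 * 0.7812 * 0.9146 / (0.7812 + 0.9146)
= 1.4291 / 1.6959
= 0.8427
As percentage: 84.3%

84.3


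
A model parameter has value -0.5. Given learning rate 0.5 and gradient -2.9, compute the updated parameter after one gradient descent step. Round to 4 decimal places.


w_new = w_old - lr * gradient
= -0.5 - 0.5 * -2.9
= -0.5 - (-1.45)
= 0.9500

0.9500


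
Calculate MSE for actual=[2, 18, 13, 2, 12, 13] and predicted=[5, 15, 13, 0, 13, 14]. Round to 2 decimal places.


Differences: [-3, 3, 0, 2, -1, -1]
Squared errors: [9, 9, 0, 4, 1, 1]
Sum of squared errors = 24
MSE = 24 / 6 = 4.00

4.00


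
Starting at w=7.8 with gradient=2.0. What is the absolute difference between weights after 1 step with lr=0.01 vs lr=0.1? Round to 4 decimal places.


With lr=0.01: w_new = 7.8 - 0.01 * 2.0 = 7.78
With lr=0.1: w_new = 7.8 - 0.1 * 2.0 = 7.6
Absolute difference = |7.78 - 7.6|
= 0.1800

0.1800


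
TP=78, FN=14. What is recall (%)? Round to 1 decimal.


Recall = TP / (TP + FN) * 100
= 78 / (78 + 14)
= 78 / 92
= 0.8478
= 84.8%

84.8


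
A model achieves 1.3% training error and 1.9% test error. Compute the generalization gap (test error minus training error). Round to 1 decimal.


Generalization gap = test_error - train_error
= 1.9 - 1.3
= 0.6%
A small gap suggests good generalization.

0.6


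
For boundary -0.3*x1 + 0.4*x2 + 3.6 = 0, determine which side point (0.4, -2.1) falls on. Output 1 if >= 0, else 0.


Compute -0.3 * 0.4 + 0.4 * -2.1 + 3.6
= -0.12 + -0.84 + 3.6
= 2.64
Since 2.64 >= 0, the point is on the positive side.

1


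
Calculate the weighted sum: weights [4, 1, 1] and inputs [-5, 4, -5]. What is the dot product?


Element-wise products:
4 * -5 = -20
1 * 4 = 4
1 * -5 = -5
Sum = -20 + 4 + -5
= -21

-21


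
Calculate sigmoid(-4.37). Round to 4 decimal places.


sigmoid(z) = 1 / (1 + exp(-z))
exp(-(-4.37)) = exp(4.37) = 79.0436
1 + 79.0436 = 80.0436
1 / 80.0436 = 0.0125

0.0125


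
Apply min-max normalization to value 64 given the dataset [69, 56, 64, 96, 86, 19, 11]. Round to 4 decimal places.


Min = 11, Max = 96
Range = 96 - 11 = 85
Scaled = (x - min) / (max - min)
= (64 - 11) / 85
= 53 / 85
= 0.6235

0.6235


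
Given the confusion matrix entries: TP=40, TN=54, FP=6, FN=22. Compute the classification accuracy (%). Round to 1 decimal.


Accuracy = (TP + TN) / (TP + TN + FP + FN) * 100
= (40 + 54) / (40 + 54 + 6 + 22)
= 94 / 122
= 0.7705
= 77.0%

77.0


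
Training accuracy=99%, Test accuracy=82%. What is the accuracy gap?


Gap = train_accuracy - test_accuracy
= 99 - 82
= 17%
This gap suggests the model is overfitting.

17


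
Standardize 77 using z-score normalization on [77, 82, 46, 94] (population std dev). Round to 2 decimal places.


Mean = (77 + 82 + 46 + 94) / 4 = 74.75
Variance = sum((x_i - mean)^2) / n = 313.6875
Std = sqrt(313.6875) = 17.7112
Z = (x - mean) / std
= (77 - 74.75) / 17.7112
= 2.25 / 17.7112
= 0.13

0.13


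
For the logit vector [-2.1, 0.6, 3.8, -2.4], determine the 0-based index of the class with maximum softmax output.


Softmax is a monotonic transformation, so it preserves the argmax.
We need to find the index of the maximum logit.
Index 0: -2.1
Index 1: 0.6
Index 2: 3.8
Index 3: -2.4
Maximum logit = 3.8 at index 2

2


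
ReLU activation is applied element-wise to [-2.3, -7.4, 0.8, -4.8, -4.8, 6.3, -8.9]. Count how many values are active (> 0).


ReLU(x) = max(0, x) for each element:
ReLU(-2.3) = 0
ReLU(-7.4) = 0
ReLU(0.8) = 0.8
ReLU(-4.8) = 0
ReLU(-4.8) = 0
ReLU(6.3) = 6.3
ReLU(-8.9) = 0
Active neurons (>0): 2

2


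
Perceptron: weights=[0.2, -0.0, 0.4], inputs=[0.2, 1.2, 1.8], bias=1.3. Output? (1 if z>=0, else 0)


z = w . x + b
= 0.2*0.2 + -0.0*1.2 + 0.4*1.8 + 1.3
= 0.04 + -0.0 + 0.72 + 1.3
= 0.76 + 1.3
= 2.06
Since z = 2.06 >= 0, output = 1

1


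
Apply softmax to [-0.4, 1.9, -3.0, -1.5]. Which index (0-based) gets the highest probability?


Softmax is a monotonic transformation, so it preserves the argmax.
We need to find the index of the maximum logit.
Index 0: -0.4
Index 1: 1.9
Index 2: -3.0
Index 3: -1.5
Maximum logit = 1.9 at index 1

1


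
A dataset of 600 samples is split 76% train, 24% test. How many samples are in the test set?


Train samples = 600 * 76% = 456
Test samples = 600 - 456
= 144

144


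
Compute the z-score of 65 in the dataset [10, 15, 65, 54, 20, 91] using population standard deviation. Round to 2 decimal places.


Mean = (10 + 15 + 65 + 54 + 20 + 91) / 6 = 42.5
Variance = sum((x_i - mean)^2) / n = 884.9167
Std = sqrt(884.9167) = 29.7475
Z = (x - mean) / std
= (65 - 42.5) / 29.7475
= 22.5 / 29.7475
= 0.76

0.76


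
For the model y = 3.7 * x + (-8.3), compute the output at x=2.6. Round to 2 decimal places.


y = 3.7 * 2.6 + (-8.3)
= 9.62 + (-8.3)
= 1.32

1.32


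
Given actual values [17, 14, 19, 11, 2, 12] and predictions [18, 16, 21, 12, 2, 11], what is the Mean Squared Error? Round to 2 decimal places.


Differences: [-1, -2, -2, -1, 0, 1]
Squared errors: [1, 4, 4, 1, 0, 1]
Sum of squared errors = 11
MSE = 11 / 6 = 1.83

1.83


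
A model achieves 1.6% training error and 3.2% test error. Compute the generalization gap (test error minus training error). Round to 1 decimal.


Generalization gap = test_error - train_error
= 3.2 - 1.6
= 1.6%
A small gap suggests good generalization.

1.6


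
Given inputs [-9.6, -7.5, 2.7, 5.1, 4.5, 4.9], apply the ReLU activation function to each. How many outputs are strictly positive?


ReLU(x) = max(0, x) for each element:
ReLU(-9.6) = 0
ReLU(-7.5) = 0
ReLU(2.7) = 2.7
ReLU(5.1) = 5.1
ReLU(4.5) = 4.5
ReLU(4.9) = 4.9
Active neurons (>0): 4

4


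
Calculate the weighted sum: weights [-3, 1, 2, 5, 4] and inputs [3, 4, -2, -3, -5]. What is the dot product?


Element-wise products:
-3 * 3 = -9
1 * 4 = 4
2 * -2 = -4
5 * -3 = -15
4 * -5 = -20
Sum = -9 + 4 + -4 + -15 + -20
= -44

-44


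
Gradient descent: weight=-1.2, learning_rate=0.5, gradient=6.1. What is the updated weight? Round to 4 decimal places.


w_new = w_old - lr * gradient
= -1.2 - 0.5 * 6.1
= -1.2 - (3.05)
= -4.2500

-4.2500


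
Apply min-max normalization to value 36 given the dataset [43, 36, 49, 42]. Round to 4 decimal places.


Min = 36, Max = 49
Range = 49 - 36 = 13
Scaled = (x - min) / (max - min)
= (36 - 36) / 13
= 0 / 13
= 0.0000

0.0000


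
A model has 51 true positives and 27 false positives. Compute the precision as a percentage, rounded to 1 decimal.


Precision = TP / (TP + FP) * 100
= 51 / (51 + 27)
= 51 / 78
= 0.6538
= 65.4%

65.4


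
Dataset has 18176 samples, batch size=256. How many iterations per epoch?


Iterations per epoch = dataset_size / batch_size
= 18176 / 256
= 71

71


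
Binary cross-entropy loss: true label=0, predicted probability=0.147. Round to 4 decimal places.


For y=0: Loss = -log(1-p)
= -log(1 - 0.147)
= -log(0.853)
= -(-0.159)
= 0.1590

0.1590


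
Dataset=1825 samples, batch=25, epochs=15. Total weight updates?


Iterations per epoch = 1825 / 25 = 73
Total updates = iterations_per_epoch * epochs
= 73 * 15
= 1095

1095


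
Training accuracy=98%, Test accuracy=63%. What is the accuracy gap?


Gap = train_accuracy - test_accuracy
= 98 - 63
= 35%
This large gap strongly indicates overfitting.

35


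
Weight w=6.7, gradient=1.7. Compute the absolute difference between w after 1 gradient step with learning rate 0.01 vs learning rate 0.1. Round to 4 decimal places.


With lr=0.01: w_new = 6.7 - 0.01 * 1.7 = 6.683
With lr=0.1: w_new = 6.7 - 0.1 * 1.7 = 6.53
Absolute difference = |6.683 - 6.53|
= 0.1530

0.1530


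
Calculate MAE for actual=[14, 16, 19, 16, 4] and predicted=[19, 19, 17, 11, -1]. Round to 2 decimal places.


Absolute errors: [5, 3, 2, 5, 5]
Sum of absolute errors = 20
MAE = 20 / 5 = 4.00

4.00


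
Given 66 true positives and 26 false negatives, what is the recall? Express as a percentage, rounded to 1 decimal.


Recall = TP / (TP + FN) * 100
= 66 / (66 + 26)
= 66 / 92
= 0.7174
= 71.7%

71.7


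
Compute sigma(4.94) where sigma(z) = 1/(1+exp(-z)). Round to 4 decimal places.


sigmoid(z) = 1 / (1 + exp(-z))
exp(-(4.94)) = exp(-4.94) = 0.0072
1 + 0.0072 = 1.0072
1 / 1.0072 = 0.9929

0.9929


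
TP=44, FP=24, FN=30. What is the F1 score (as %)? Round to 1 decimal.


Precision = TP / (TP + FP) = 44 / 68 = 0.6471
Recall = TP / (TP + FN) = 44 / 74 = 0.5946
F1 = 2 * P * R / (P + R)
= 2 * 0.6471 * 0.5946 / (0.6471 + 0.5946)
= 0.7695 / 1.2417
= 0.6197
As percentage: 62.0%

62.0


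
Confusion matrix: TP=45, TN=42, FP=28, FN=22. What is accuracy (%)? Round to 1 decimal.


Accuracy = (TP + TN) / (TP + TN + FP + FN) * 100
= (45 + 42) / (45 + 42 + 28 + 22)
= 87 / 137
= 0.635
= 63.5%

63.5


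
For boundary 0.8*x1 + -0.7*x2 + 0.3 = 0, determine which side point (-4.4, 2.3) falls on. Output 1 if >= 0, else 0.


Compute 0.8 * -4.4 + -0.7 * 2.3 + 0.3
= -3.52 + -1.61 + 0.3
= -4.83
Since -4.83 < 0, the point is on the negative side.

0


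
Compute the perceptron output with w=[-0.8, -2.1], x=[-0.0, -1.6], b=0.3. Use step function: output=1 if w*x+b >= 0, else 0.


z = w . x + b
= -0.8*-0.0 + -2.1*-1.6 + 0.3
= 0.0 + 3.36 + 0.3
= 3.36 + 0.3
= 3.66
Since z = 3.66 >= 0, output = 1

1


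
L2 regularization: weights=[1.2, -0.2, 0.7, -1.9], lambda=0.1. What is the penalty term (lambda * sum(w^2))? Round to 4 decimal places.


Squaring each weight:
1.2^2 = 1.44
(-0.2)^2 = 0.04
0.7^2 = 0.49
(-1.9)^2 = 3.61
Sum of squares = 5.58
Penalty = 0.1 * 5.58 = 0.5580

0.5580


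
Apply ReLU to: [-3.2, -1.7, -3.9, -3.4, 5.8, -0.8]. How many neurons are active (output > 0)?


ReLU(x) = max(0, x) for each element:
ReLU(-3.2) = 0
ReLU(-1.7) = 0
ReLU(-3.9) = 0
ReLU(-3.4) = 0
ReLU(5.8) = 5.8
ReLU(-0.8) = 0
Active neurons (>0): 1

1


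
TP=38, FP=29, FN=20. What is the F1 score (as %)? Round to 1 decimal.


Precision = TP / (TP + FP) = 38 / 67 = 0.5672
Recall = TP / (TP + FN) = 38 / 58 = 0.6552
F1 = 2 * P * R / (P + R)
= 2 * 0.5672 * 0.6552 / (0.5672 + 0.6552)
= 0.7432 / 1.2223
= 0.608
As percentage: 60.8%

60.8


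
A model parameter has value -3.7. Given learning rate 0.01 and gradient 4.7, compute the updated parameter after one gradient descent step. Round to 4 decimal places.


w_new = w_old - lr * gradient
= -3.7 - 0.01 * 4.7
= -3.7 - (0.047)
= -3.7470

-3.7470


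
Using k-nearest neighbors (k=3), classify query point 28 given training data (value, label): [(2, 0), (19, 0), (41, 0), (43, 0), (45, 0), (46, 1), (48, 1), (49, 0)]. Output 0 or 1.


Distances from query 28:
Point 19 (class 0): distance = 9
Point 41 (class 0): distance = 13
Point 43 (class 0): distance = 15
K=3 nearest neighbors: classes = [0, 0, 0]
Votes for class 1: 0 / 3
Majority vote => class 0

0


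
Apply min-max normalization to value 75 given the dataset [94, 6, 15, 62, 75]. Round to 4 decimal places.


Min = 6, Max = 94
Range = 94 - 6 = 88
Scaled = (x - min) / (max - min)
= (75 - 6) / 88
= 69 / 88
= 0.7841

0.7841
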